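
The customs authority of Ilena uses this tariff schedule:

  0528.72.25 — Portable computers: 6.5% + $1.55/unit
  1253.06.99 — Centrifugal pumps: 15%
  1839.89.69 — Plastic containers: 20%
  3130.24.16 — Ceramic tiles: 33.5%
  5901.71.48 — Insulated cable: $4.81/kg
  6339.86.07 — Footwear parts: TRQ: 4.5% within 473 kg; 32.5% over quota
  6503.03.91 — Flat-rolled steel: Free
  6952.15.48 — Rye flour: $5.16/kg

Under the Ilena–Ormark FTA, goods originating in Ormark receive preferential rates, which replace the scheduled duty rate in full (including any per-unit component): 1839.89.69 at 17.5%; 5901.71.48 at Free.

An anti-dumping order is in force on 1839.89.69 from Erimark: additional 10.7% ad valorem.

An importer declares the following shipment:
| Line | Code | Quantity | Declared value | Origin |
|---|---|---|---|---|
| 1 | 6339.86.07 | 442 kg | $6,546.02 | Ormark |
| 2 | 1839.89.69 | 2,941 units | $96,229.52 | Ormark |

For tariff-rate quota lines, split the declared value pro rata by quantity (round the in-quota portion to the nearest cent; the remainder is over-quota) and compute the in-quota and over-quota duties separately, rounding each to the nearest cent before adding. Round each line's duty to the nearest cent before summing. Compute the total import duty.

$17,134.74

Line 1 (6339.86.07, Ormark, 442 kg, $6,546.02):
Code 6339.86.07 is under a tariff-rate quota (threshold 473 kg). Quantity 442 kg is within the quota, so the in-quota rate 4.5% applies to the full value.
Duty = $6,546.02 × 4.5% = $294.57.
Line 2 (1839.89.69, Ormark, 2,941 units, $96,229.52):
Base rate for 1839.89.69 is 20%.
Origin Ormark qualifies under the Ilena–Ormark agreement and 1839.89.69 is covered: preferential rate 17.5% applies instead.
The additional-duty order on 1839.89.69 targets Erimark, not Ormark; it does not apply.
Duty = $96,229.52 × 17.5% = $16,840.17.
Total = $294.57 + $16,840.17 = $17,134.74.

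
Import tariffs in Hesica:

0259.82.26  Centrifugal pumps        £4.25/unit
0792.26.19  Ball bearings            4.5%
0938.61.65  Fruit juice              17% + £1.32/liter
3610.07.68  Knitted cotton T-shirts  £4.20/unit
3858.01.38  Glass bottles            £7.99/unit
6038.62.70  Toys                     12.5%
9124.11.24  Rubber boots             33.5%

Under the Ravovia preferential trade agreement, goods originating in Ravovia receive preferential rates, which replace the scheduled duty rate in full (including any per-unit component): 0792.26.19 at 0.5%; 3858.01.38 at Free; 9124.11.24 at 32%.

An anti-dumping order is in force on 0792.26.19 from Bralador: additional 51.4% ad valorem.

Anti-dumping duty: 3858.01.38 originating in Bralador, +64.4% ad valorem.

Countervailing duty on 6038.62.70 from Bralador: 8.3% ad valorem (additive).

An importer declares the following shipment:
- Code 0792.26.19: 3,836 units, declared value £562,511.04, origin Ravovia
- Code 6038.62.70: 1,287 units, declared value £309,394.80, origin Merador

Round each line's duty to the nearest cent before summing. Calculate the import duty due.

£41,486.91

Line 1 (0792.26.19, Ravovia, 3,836 units, £562,511.04):
Base rate for 0792.26.19 is 4.5%.
Origin Ravovia qualifies under the Hesica–Ravovia agreement and 0792.26.19 is covered: preferential rate 0.5% applies instead.
The additional-duty order on 0792.26.19 targets Bralador, not Ravovia; it does not apply.
Duty = £562,511.04 × 0.5% = £2,812.56.
Line 2 (6038.62.70, Merador, 1,287 units, £309,394.80):
Base rate for 6038.62.70 is 12.5%.
The additional-duty order on 6038.62.70 targets Bralador, not Merador; it does not apply.
Duty = £309,394.80 × 12.5% = £38,674.35.
Total = £2,812.56 + £38,674.35 = £41,486.91.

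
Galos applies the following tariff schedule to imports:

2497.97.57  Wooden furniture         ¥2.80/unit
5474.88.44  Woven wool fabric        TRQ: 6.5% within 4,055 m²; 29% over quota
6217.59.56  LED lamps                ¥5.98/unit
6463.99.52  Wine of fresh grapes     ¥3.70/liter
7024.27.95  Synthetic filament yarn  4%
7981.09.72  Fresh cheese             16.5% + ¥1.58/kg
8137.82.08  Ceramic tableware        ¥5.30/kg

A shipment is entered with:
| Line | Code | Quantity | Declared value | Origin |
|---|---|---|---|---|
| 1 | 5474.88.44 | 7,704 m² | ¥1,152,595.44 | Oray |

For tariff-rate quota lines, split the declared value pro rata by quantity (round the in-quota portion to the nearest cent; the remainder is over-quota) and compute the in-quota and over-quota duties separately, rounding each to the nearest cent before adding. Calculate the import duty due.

Line 1 (5474.88.44, Oray, 7,704 m², ¥1,152,595.44):
Code 5474.88.44 is under a tariff-rate quota (threshold 4,055 m²). In-quota: 4,055 m² at 6.5%; over-quota: 3,649 m² at 29%.
Pro-rata value split: in-quota = ¥1,152,595.44 × 4,055/7,704 = ¥606,668.55; over-quota = ¥1,152,595.44 − ¥606,668.55 = ¥545,926.89.
In-quota duty = ¥606,668.55 × 6.5% = ¥39,433.46. Over-quota duty = ¥545,926.89 × 29% = ¥158,318.80.
Line duty = ¥39,433.46 + ¥158,318.80 = ¥197,752.26.

¥197,752.26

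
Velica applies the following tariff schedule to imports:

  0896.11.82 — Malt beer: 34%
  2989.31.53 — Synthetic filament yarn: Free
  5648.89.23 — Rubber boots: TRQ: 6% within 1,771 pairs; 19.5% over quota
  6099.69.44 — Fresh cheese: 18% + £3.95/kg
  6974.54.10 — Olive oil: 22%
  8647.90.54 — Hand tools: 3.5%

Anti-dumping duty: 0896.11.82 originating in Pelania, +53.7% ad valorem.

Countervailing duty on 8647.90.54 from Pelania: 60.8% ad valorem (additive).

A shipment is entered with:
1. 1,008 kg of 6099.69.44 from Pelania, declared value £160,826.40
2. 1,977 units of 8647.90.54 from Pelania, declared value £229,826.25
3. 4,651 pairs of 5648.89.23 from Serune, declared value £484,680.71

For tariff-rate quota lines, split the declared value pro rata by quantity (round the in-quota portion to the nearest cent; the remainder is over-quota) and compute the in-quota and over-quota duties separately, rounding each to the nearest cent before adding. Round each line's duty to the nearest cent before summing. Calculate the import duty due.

£250,306.32

Line 1 (6099.69.44, Pelania, 1,008 kg, £160,826.40):
Base rate for 6099.69.44 is 18% + £3.95/kg.
Duty = £160,826.40 × 18% + 1,008 × £3.95 = £32,930.35.
Line 2 (8647.90.54, Pelania, 1,977 units, £229,826.25):
Base rate for 8647.90.54 is 3.5%.
Additional duty on 8647.90.54 from Pelania: +60.8%. Applied ad valorem rate: 3.5% + 60.8% = 64.3%.
Duty = £229,826.25 × 64.3% = £147,778.28.
Line 3 (5648.89.23, Serune, 4,651 pairs, £484,680.71):
Code 5648.89.23 is under a tariff-rate quota (threshold 1,771 pairs). In-quota: 1,771 pairs at 6%; over-quota: 2,880 pairs at 19.5%.
Pro-rata value split: in-quota = £484,680.71 × 1,771/4,651 = £184,555.91; over-quota = £484,680.71 − £184,555.91 = £300,124.80.
In-quota duty = £184,555.91 × 6% = £11,073.35. Over-quota duty = £300,124.80 × 19.5% = £58,524.34.
Line duty = £11,073.35 + £58,524.34 = £69,597.69.
Total = £32,930.35 + £147,778.28 + £69,597.69 = £250,306.32.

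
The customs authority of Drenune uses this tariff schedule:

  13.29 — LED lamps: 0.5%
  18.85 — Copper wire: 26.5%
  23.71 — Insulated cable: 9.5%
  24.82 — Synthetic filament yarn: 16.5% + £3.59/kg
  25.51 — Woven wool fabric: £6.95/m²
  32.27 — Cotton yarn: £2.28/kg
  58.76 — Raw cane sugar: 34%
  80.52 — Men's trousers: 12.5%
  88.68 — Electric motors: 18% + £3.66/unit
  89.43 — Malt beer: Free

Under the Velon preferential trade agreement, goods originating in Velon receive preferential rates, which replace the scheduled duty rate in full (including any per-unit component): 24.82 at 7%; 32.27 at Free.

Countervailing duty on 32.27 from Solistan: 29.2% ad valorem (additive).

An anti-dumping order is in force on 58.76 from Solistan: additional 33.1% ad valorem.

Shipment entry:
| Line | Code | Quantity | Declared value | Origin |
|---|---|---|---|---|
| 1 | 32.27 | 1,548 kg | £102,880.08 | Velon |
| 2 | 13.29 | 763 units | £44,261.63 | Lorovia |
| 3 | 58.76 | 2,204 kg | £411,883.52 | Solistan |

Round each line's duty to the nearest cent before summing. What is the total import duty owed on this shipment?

Line 1 (32.27, Velon, 1,548 kg, £102,880.08):
Base rate for 32.27 is £2.28/kg.
Origin Velon qualifies under the Drenune–Velon agreement and 32.27 is covered: preferential rate Free applies instead.
The additional-duty order on 32.27 targets Solistan, not Velon; it does not apply.
Duty = £102,880.08 × 0% = £0.00.
Line 2 (13.29, Lorovia, 763 units, £44,261.63):
Base rate for 13.29 is 0.5%.
Duty = £44,261.63 × 0.5% = £221.31.
Line 3 (58.76, Solistan, 2,204 kg, £411,883.52):
Base rate for 58.76 is 34%.
Additional duty on 58.76 from Solistan: +33.1%. Applied ad valorem rate: 34% + 33.1% = 67.1%.
Duty = £411,883.52 × 67.1% = £276,373.84.
Total = £0.00 + £221.31 + £276,373.84 = £276,595.15.

£276,595.15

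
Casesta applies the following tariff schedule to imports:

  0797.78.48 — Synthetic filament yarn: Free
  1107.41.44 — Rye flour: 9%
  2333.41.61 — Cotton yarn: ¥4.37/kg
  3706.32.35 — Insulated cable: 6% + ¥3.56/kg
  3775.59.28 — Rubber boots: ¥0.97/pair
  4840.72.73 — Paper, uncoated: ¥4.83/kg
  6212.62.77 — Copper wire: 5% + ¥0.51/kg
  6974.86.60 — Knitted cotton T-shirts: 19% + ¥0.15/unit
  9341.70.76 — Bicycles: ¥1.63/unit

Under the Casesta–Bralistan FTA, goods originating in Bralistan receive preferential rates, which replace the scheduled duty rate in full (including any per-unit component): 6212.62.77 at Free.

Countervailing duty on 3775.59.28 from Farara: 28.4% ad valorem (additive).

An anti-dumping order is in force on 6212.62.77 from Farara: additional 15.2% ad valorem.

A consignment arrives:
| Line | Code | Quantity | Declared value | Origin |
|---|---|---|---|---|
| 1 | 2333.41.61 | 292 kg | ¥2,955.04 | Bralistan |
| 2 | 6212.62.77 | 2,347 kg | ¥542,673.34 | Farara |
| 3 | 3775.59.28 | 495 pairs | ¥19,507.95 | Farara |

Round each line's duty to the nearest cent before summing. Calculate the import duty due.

Line 1 (2333.41.61, Bralistan, 292 kg, ¥2,955.04):
Base rate for 2333.41.61 is ¥4.37/kg.
Origin Bralistan is the FTA partner but 2333.41.61 is not on the preference list; base rate stands.
Duty = 292 × ¥4.37 = ¥1,276.04.
Line 2 (6212.62.77, Farara, 2,347 kg, ¥542,673.34):
Base rate for 6212.62.77 is 5% + ¥0.51/kg.
6212.62.77 has an FTA preferential rate, but origin Farara is not Bralistan; base rate stands.
Additional duty on 6212.62.77 from Farara: +15.2%. Applied ad valorem rate: 5% + 15.2% = 20.2%.
Duty = ¥542,673.34 × 20.2% + 2,347 × ¥0.51 = ¥110,816.98.
Line 3 (3775.59.28, Farara, 495 pairs, ¥19,507.95):
Base rate for 3775.59.28 is ¥0.97/pair.
Additional duty on 3775.59.28 from Farara: +28.4% ad valorem. Applied ad valorem rate = 28.4%.
Duty = ¥19,507.95 × 28.4% + 495 × ¥0.97 = ¥6,020.41.
Total = ¥1,276.04 + ¥110,816.98 + ¥6,020.41 = ¥118,113.43.

¥118,113.43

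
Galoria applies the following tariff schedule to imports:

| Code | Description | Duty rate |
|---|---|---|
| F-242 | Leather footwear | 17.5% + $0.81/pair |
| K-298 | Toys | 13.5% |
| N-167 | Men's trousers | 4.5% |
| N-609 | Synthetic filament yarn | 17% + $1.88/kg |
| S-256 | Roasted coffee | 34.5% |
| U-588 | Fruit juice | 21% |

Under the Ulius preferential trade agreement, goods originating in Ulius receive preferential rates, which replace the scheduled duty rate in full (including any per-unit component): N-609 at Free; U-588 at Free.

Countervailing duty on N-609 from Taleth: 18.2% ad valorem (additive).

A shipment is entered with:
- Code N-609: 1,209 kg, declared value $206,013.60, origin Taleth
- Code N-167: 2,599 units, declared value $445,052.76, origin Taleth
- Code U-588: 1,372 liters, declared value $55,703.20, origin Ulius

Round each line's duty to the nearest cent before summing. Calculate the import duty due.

$94,817.08

Line 1 (N-609, Taleth, 1,209 kg, $206,013.60):
Base rate for N-609 is 17% + $1.88/kg.
N-609 has an FTA preferential rate, but origin Taleth is not Ulius; base rate stands.
Additional duty on N-609 from Taleth: +18.2%. Applied ad valorem rate: 17% + 18.2% = 35.2%.
Duty = $206,013.60 × 35.2% + 1,209 × $1.88 = $74,789.71.
Line 2 (N-167, Taleth, 2,599 units, $445,052.76):
Base rate for N-167 is 4.5%.
Duty = $445,052.76 × 4.5% = $20,027.37.
Line 3 (U-588, Ulius, 1,372 liters, $55,703.20):
Base rate for U-588 is 21%.
Origin Ulius qualifies under the Galoria–Ulius agreement and U-588 is covered: preferential rate Free applies instead.
Duty = $55,703.20 × 0% = $0.00.
Total = $74,789.71 + $20,027.37 + $0.00 = $94,817.08.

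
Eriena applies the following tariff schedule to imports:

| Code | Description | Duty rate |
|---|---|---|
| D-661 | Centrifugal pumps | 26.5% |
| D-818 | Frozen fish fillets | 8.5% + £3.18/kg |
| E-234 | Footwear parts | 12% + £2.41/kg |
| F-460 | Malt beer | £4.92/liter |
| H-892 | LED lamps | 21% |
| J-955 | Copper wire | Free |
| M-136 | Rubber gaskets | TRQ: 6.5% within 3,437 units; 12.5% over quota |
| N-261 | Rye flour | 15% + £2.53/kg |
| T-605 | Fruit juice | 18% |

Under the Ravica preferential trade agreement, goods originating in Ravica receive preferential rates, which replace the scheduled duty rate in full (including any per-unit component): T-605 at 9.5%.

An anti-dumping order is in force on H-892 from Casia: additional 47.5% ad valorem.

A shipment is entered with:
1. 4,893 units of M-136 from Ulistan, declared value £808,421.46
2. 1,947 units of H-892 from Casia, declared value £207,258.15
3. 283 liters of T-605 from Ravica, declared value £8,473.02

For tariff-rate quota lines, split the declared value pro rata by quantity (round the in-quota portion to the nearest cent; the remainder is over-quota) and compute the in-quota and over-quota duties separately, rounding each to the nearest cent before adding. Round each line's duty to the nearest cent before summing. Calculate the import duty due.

£209,757.78

Line 1 (M-136, Ulistan, 4,893 units, £808,421.46):
Code M-136 is under a tariff-rate quota (threshold 3,437 units). In-quota: 3,437 units at 6.5%; over-quota: 1,456 units at 12.5%.
Pro-rata value split: in-quota = £808,421.46 × 3,437/4,893 = £567,861.14; over-quota = £808,421.46 − £567,861.14 = £240,560.32.
In-quota duty = £567,861.14 × 6.5% = £36,910.97. Over-quota duty = £240,560.32 × 12.5% = £30,070.04.
Line duty = £36,910.97 + £30,070.04 = £66,981.01.
Line 2 (H-892, Casia, 1,947 units, £207,258.15):
Base rate for H-892 is 21%.
Additional duty on H-892 from Casia: +47.5%. Applied ad valorem rate: 21% + 47.5% = 68.5%.
Duty = £207,258.15 × 68.5% = £141,971.83.
Line 3 (T-605, Ravica, 283 liters, £8,473.02):
Base rate for T-605 is 18%.
Origin Ravica qualifies under the Eriena–Ravica agreement and T-605 is covered: preferential rate 9.5% applies instead.
Duty = £8,473.02 × 9.5% = £804.94.
Total = £66,981.01 + £141,971.83 + £804.94 = £209,757.78.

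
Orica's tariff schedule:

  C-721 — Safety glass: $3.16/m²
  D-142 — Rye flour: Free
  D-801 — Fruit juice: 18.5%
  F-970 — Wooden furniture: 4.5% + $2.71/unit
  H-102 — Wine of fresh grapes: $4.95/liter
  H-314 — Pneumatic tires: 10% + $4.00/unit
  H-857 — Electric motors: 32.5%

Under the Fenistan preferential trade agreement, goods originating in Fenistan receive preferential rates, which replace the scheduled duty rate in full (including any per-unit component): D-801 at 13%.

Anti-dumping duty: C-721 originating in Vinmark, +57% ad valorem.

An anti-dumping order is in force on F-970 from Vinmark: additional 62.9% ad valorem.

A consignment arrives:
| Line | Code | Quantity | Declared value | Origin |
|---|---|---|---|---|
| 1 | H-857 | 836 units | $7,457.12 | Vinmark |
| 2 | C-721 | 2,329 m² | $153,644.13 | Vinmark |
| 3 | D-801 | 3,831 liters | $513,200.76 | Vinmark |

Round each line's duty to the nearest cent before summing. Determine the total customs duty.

$192,302.49

Line 1 (H-857, Vinmark, 836 units, $7,457.12):
Base rate for H-857 is 32.5%.
Duty = $7,457.12 × 32.5% = $2,423.56.
Line 2 (C-721, Vinmark, 2,329 m², $153,644.13):
Base rate for C-721 is $3.16/m².
Additional duty on C-721 from Vinmark: +57% ad valorem. Applied ad valorem rate = 57%.
Duty = $153,644.13 × 57% + 2,329 × $3.16 = $94,936.79.
Line 3 (D-801, Vinmark, 3,831 liters, $513,200.76):
Base rate for D-801 is 18.5%.
D-801 has an FTA preferential rate, but origin Vinmark is not Fenistan; base rate stands.
Duty = $513,200.76 × 18.5% = $94,942.14.
Total = $2,423.56 + $94,936.79 + $94,942.14 = $192,302.49.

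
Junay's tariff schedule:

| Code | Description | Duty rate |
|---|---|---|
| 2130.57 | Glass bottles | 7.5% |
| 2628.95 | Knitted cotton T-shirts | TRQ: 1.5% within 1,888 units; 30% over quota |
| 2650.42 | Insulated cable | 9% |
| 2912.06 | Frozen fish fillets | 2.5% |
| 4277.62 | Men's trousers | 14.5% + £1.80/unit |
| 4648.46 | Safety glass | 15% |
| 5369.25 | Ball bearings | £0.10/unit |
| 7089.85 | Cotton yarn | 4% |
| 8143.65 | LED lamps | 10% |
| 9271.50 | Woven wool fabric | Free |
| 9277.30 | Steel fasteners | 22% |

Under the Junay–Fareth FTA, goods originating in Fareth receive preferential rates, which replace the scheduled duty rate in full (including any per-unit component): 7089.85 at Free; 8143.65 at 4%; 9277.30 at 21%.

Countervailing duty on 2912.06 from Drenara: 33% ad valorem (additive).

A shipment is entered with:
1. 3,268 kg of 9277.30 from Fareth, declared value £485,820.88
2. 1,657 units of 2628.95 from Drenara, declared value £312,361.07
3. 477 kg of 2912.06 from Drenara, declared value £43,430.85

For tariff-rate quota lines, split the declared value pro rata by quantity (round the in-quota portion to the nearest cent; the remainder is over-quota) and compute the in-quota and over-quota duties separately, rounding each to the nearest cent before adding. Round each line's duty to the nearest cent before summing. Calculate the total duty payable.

Line 1 (9277.30, Fareth, 3,268 kg, £485,820.88):
Base rate for 9277.30 is 22%.
Origin Fareth qualifies under the Junay–Fareth agreement and 9277.30 is covered: preferential rate 21% applies instead.
Duty = £485,820.88 × 21% = £102,022.38.
Line 2 (2628.95, Drenara, 1,657 units, £312,361.07):
Code 2628.95 is under a tariff-rate quota (threshold 1,888 units). Quantity 1,657 units is within the quota, so the in-quota rate 1.5% applies to the full value.
Duty = £312,361.07 × 1.5% = £4,685.42.
Line 3 (2912.06, Drenara, 477 kg, £43,430.85):
Base rate for 2912.06 is 2.5%.
Additional duty on 2912.06 from Drenara: +33%. Applied ad valorem rate: 2.5% + 33% = 35.5%.
Duty = £43,430.85 × 35.5% = £15,417.95.
Total = £102,022.38 + £4,685.42 + £15,417.95 = £122,125.75.

£122,125.75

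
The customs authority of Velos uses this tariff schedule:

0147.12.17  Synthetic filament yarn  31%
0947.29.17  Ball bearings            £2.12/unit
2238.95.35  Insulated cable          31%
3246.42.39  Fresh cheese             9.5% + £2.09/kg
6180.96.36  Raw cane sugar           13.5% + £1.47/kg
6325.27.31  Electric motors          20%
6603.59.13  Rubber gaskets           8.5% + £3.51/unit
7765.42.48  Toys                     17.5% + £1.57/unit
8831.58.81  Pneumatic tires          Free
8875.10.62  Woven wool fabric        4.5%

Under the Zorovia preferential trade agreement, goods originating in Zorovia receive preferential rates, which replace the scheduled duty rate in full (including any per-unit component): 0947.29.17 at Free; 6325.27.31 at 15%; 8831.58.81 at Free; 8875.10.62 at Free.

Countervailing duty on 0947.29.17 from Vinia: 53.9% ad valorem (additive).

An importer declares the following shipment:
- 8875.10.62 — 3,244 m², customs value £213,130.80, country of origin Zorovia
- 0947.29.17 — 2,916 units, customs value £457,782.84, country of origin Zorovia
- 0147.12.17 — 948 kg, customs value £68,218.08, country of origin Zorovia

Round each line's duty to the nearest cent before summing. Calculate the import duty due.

£21,147.60

Line 1 (8875.10.62, Zorovia, 3,244 m², £213,130.80):
Base rate for 8875.10.62 is 4.5%.
Origin Zorovia qualifies under the Velos–Zorovia agreement and 8875.10.62 is covered: preferential rate Free applies instead.
Duty = £213,130.80 × 0% = £0.00.
Line 2 (0947.29.17, Zorovia, 2,916 units, £457,782.84):
Base rate for 0947.29.17 is £2.12/unit.
Origin Zorovia qualifies under the Velos–Zorovia agreement and 0947.29.17 is covered: preferential rate Free applies instead.
The additional-duty order on 0947.29.17 targets Vinia, not Zorovia; it does not apply.
Duty = £457,782.84 × 0% = £0.00.
Line 3 (0147.12.17, Zorovia, 948 kg, £68,218.08):
Base rate for 0147.12.17 is 31%.
Origin Zorovia is the FTA partner but 0147.12.17 is not on the preference list; base rate stands.
Duty = £68,218.08 × 31% = £21,147.60.
Total = £0.00 + £0.00 + £21,147.60 = £21,147.60.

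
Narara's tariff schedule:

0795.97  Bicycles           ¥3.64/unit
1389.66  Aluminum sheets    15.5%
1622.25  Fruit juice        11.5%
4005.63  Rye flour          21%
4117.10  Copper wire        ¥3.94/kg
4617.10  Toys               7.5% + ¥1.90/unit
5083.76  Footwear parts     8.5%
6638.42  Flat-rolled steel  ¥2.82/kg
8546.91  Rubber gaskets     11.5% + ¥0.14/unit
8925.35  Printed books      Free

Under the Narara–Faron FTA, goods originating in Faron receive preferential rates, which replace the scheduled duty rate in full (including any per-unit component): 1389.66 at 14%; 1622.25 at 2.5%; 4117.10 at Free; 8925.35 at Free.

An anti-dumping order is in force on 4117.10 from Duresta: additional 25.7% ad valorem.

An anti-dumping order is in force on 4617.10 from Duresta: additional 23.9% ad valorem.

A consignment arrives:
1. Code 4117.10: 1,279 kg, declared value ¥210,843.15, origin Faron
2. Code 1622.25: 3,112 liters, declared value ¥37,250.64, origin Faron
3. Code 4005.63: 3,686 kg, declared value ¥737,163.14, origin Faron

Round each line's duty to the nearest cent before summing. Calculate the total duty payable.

¥155,735.53

Line 1 (4117.10, Faron, 1,279 kg, ¥210,843.15):
Base rate for 4117.10 is ¥3.94/kg.
Origin Faron qualifies under the Narara–Faron agreement and 4117.10 is covered: preferential rate Free applies instead.
The additional-duty order on 4117.10 targets Duresta, not Faron; it does not apply.
Duty = ¥210,843.15 × 0% = ¥0.00.
Line 2 (1622.25, Faron, 3,112 liters, ¥37,250.64):
Base rate for 1622.25 is 11.5%.
Origin Faron qualifies under the Narara–Faron agreement and 1622.25 is covered: preferential rate 2.5% applies instead.
Duty = ¥37,250.64 × 2.5% = ¥931.27.
Line 3 (4005.63, Faron, 3,686 kg, ¥737,163.14):
Base rate for 4005.63 is 21%.
Origin Faron is the FTA partner but 4005.63 is not on the preference list; base rate stands.
Duty = ¥737,163.14 × 21% = ¥154,804.26.
Total = ¥0.00 + ¥931.27 + ¥154,804.26 = ¥155,735.53.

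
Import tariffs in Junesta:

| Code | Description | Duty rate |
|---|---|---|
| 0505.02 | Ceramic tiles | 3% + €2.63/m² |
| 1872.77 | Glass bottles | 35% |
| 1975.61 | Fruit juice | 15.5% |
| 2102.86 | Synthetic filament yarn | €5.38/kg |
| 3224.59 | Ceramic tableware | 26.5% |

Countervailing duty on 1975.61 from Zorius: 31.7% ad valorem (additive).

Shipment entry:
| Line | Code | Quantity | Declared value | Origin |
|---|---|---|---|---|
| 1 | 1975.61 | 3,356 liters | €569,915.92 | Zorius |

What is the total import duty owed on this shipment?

€269,000.31

Line 1 (1975.61, Zorius, 3,356 liters, €569,915.92):
Base rate for 1975.61 is 15.5%.
Additional duty on 1975.61 from Zorius: +31.7%. Applied ad valorem rate: 15.5% + 31.7% = 47.2%.
Duty = €569,915.92 × 47.2% = €269,000.31.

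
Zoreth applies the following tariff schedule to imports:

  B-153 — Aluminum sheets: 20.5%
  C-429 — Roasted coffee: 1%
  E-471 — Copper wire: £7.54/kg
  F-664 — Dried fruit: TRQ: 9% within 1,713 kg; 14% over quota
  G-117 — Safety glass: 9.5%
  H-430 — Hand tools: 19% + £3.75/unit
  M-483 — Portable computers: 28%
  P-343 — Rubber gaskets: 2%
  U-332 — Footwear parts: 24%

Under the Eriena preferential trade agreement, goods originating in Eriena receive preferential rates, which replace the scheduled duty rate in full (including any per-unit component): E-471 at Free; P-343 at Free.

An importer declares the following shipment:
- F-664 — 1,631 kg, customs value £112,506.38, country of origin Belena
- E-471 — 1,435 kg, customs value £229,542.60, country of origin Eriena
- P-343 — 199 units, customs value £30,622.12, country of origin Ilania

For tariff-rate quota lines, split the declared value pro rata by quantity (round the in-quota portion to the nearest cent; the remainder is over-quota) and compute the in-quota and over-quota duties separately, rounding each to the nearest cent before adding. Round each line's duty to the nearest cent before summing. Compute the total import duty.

£10,738.01

Line 1 (F-664, Belena, 1,631 kg, £112,506.38):
Code F-664 is under a tariff-rate quota (threshold 1,713 kg). Quantity 1,631 kg is within the quota, so the in-quota rate 9% applies to the full value.
Duty = £112,506.38 × 9% = £10,125.57.
Line 2 (E-471, Eriena, 1,435 kg, £229,542.60):
Base rate for E-471 is £7.54/kg.
Origin Eriena qualifies under the Zoreth–Eriena agreement and E-471 is covered: preferential rate Free applies instead.
Duty = £229,542.60 × 0% = £0.00.
Line 3 (P-343, Ilania, 199 units, £30,622.12):
Base rate for P-343 is 2%.
P-343 has an FTA preferential rate, but origin Ilania is not Eriena; base rate stands.
Duty = £30,622.12 × 2% = £612.44.
Total = £10,125.57 + £0.00 + £612.44 = £10,738.01.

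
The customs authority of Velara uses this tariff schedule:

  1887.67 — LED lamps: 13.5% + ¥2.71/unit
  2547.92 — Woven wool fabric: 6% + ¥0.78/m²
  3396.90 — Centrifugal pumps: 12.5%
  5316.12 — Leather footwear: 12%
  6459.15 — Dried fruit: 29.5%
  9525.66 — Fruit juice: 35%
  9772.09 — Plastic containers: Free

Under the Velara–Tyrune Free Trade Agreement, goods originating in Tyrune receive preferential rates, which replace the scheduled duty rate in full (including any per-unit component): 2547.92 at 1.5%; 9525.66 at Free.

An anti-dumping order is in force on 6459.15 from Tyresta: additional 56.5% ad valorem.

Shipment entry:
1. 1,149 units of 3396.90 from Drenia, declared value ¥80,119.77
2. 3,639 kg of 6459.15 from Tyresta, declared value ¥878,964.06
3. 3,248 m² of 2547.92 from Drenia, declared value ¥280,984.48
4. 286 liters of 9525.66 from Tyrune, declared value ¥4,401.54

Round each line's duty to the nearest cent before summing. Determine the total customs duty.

Line 1 (3396.90, Drenia, 1,149 units, ¥80,119.77):
Base rate for 3396.90 is 12.5%.
Duty = ¥80,119.77 × 12.5% = ¥10,014.97.
Line 2 (6459.15, Tyresta, 3,639 kg, ¥878,964.06):
Base rate for 6459.15 is 29.5%.
Additional duty on 6459.15 from Tyresta: +56.5%. Applied ad valorem rate: 29.5% + 56.5% = 86%.
Duty = ¥878,964.06 × 86% = ¥755,909.09.
Line 3 (2547.92, Drenia, 3,248 m², ¥280,984.48):
Base rate for 2547.92 is 6% + ¥0.78/m².
2547.92 has an FTA preferential rate, but origin Drenia is not Tyrune; base rate stands.
Duty = ¥280,984.48 × 6% + 3,248 × ¥0.78 = ¥19,392.51.
Line 4 (9525.66, Tyrune, 286 liters, ¥4,401.54):
Base rate for 9525.66 is 35%.
Origin Tyrune qualifies under the Velara–Tyrune agreement and 9525.66 is covered: preferential rate Free applies instead.
Duty = ¥4,401.54 × 0% = ¥0.00.
Total = ¥10,014.97 + ¥755,909.09 + ¥19,392.51 + ¥0.00 = ¥785,316.57.

¥785,316.57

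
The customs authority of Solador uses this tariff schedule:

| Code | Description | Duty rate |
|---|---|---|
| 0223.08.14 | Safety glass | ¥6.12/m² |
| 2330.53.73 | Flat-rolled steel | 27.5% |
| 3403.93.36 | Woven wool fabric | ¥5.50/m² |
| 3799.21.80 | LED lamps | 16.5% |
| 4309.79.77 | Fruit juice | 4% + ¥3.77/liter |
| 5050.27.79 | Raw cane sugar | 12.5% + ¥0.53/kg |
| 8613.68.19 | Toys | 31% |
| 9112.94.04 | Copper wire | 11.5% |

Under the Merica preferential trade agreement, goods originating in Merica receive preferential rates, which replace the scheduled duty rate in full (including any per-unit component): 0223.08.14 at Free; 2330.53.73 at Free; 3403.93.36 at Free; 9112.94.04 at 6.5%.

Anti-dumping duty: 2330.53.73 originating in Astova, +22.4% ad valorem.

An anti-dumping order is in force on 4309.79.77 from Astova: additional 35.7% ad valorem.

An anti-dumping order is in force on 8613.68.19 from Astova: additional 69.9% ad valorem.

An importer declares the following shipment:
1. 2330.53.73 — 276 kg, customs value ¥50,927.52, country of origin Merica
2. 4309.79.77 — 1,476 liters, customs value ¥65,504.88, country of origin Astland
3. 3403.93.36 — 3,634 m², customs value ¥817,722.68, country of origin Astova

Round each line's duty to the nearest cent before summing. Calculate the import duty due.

¥28,171.72

Line 1 (2330.53.73, Merica, 276 kg, ¥50,927.52):
Base rate for 2330.53.73 is 27.5%.
Origin Merica qualifies under the Solador–Merica agreement and 2330.53.73 is covered: preferential rate Free applies instead.
The additional-duty order on 2330.53.73 targets Astova, not Merica; it does not apply.
Duty = ¥50,927.52 × 0% = ¥0.00.
Line 2 (4309.79.77, Astland, 1,476 liters, ¥65,504.88):
Base rate for 4309.79.77 is 4% + ¥3.77/liter.
The additional-duty order on 4309.79.77 targets Astova, not Astland; it does not apply.
Duty = ¥65,504.88 × 4% + 1,476 × ¥3.77 = ¥8,184.72.
Line 3 (3403.93.36, Astova, 3,634 m², ¥817,722.68):
Base rate for 3403.93.36 is ¥5.50/m².
3403.93.36 has an FTA preferential rate, but origin Astova is not Merica; base rate stands.
Duty = 3,634 × ¥5.50 = ¥19,987.00.
Total = ¥0.00 + ¥8,184.72 + ¥19,987.00 = ¥28,171.72.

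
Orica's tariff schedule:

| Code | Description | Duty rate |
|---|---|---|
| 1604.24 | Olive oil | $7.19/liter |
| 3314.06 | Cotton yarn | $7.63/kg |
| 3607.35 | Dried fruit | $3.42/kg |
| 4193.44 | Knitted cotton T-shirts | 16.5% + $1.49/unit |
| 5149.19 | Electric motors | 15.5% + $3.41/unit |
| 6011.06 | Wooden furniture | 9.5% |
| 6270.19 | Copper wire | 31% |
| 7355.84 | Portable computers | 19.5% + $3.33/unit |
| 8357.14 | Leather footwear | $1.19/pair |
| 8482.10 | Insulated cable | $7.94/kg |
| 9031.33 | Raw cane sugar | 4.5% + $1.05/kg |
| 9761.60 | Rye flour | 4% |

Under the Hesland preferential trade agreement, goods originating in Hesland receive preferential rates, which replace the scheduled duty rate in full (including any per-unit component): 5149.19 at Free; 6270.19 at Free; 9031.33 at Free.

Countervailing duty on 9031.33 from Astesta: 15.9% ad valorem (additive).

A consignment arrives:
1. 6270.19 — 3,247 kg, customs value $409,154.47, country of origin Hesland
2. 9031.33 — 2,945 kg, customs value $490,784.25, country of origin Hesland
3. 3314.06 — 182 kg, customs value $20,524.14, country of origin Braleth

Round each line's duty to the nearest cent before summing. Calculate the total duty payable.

Line 1 (6270.19, Hesland, 3,247 kg, $409,154.47):
Base rate for 6270.19 is 31%.
Origin Hesland qualifies under the Orica–Hesland agreement and 6270.19 is covered: preferential rate Free applies instead.
Duty = $409,154.47 × 0% = $0.00.
Line 2 (9031.33, Hesland, 2,945 kg, $490,784.25):
Base rate for 9031.33 is 4.5% + $1.05/kg.
Origin Hesland qualifies under the Orica–Hesland agreement and 9031.33 is covered: preferential rate Free applies instead.
The additional-duty order on 9031.33 targets Astesta, not Hesland; it does not apply.
Duty = $490,784.25 × 0% = $0.00.
Line 3 (3314.06, Braleth, 182 kg, $20,524.14):
Base rate for 3314.06 is $7.63/kg.
Duty = 182 × $7.63 = $1,388.66.
Total = $0.00 + $0.00 + $1,388.66 = $1,388.66.

$1,388.66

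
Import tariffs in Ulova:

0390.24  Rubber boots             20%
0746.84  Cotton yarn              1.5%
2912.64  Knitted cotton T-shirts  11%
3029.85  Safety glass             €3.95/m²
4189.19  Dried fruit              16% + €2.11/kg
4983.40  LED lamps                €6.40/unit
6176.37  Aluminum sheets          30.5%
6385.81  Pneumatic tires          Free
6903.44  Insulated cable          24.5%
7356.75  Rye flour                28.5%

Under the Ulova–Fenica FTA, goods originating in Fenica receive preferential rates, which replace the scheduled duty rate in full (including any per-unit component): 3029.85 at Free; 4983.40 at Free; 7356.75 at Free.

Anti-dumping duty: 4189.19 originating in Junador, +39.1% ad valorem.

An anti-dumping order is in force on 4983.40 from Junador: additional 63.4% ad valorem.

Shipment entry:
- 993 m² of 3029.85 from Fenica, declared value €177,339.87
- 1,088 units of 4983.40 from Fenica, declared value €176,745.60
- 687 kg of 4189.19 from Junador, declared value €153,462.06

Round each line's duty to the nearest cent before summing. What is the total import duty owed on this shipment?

Line 1 (3029.85, Fenica, 993 m², €177,339.87):
Base rate for 3029.85 is €3.95/m².
Origin Fenica qualifies under the Ulova–Fenica agreement and 3029.85 is covered: preferential rate Free applies instead.
Duty = €177,339.87 × 0% = €0.00.
Line 2 (4983.40, Fenica, 1,088 units, €176,745.60):
Base rate for 4983.40 is €6.40/unit.
Origin Fenica qualifies under the Ulova–Fenica agreement and 4983.40 is covered: preferential rate Free applies instead.
The additional-duty order on 4983.40 targets Junador, not Fenica; it does not apply.
Duty = €176,745.60 × 0% = €0.00.
Line 3 (4189.19, Junador, 687 kg, €153,462.06):
Base rate for 4189.19 is 16% + €2.11/kg.
Additional duty on 4189.19 from Junador: +39.1%. Applied ad valorem rate: 16% + 39.1% = 55.1%.
Duty = €153,462.06 × 55.1% + 687 × €2.11 = €86,007.17.
Total = €0.00 + €0.00 + €86,007.17 = €86,007.17.

€86,007.17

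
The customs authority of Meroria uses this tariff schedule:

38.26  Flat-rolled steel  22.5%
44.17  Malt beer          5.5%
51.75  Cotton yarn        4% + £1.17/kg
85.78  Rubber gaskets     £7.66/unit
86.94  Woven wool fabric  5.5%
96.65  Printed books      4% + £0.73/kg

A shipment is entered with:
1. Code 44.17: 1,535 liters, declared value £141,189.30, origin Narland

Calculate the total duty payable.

£7,765.41

Line 1 (44.17, Narland, 1,535 liters, £141,189.30):
Base rate for 44.17 is 5.5%.
Duty = £141,189.30 × 5.5% = £7,765.41.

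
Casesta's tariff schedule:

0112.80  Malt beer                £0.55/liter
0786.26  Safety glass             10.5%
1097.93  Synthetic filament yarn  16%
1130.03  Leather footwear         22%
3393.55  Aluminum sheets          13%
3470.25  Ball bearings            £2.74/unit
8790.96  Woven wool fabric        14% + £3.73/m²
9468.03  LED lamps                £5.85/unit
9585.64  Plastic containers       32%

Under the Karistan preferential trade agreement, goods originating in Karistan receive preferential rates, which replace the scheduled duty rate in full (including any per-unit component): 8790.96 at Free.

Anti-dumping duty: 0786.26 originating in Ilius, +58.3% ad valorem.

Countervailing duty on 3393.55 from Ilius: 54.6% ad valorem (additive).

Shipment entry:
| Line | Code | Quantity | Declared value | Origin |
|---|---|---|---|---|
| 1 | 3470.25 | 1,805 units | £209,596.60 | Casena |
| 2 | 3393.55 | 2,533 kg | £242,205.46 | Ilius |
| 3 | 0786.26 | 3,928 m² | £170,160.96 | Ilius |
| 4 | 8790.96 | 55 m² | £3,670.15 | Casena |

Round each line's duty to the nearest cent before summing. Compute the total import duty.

£286,466.30

Line 1 (3470.25, Casena, 1,805 units, £209,596.60):
Base rate for 3470.25 is £2.74/unit.
Duty = 1,805 × £2.74 = £4,945.70.
Line 2 (3393.55, Ilius, 2,533 kg, £242,205.46):
Base rate for 3393.55 is 13%.
Additional duty on 3393.55 from Ilius: +54.6%. Applied ad valorem rate: 13% + 54.6% = 67.6%.
Duty = £242,205.46 × 67.6% = £163,730.89.
Line 3 (0786.26, Ilius, 3,928 m², £170,160.96):
Base rate for 0786.26 is 10.5%.
Additional duty on 0786.26 from Ilius: +58.3%. Applied ad valorem rate: 10.5% + 58.3% = 68.8%.
Duty = £170,160.96 × 68.8% = £117,070.74.
Line 4 (8790.96, Casena, 55 m², £3,670.15):
Base rate for 8790.96 is 14% + £3.73/m².
8790.96 has an FTA preferential rate, but origin Casena is not Karistan; base rate stands.
Duty = £3,670.15 × 14% + 55 × £3.73 = £718.97.
Total = £4,945.70 + £163,730.89 + £117,070.74 + £718.97 = £286,466.30.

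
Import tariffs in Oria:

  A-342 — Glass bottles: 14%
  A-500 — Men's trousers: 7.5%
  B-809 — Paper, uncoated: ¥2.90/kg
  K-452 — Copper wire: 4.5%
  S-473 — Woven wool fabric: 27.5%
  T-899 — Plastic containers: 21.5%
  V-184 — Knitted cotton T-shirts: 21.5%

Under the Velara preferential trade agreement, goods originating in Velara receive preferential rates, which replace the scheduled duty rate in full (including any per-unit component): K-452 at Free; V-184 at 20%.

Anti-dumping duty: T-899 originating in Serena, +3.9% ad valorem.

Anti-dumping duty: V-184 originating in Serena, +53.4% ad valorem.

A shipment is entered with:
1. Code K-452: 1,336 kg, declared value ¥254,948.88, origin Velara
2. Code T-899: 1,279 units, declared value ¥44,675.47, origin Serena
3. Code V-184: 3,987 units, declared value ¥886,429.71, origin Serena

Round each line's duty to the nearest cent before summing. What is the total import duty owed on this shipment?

Line 1 (K-452, Velara, 1,336 kg, ¥254,948.88):
Base rate for K-452 is 4.5%.
Origin Velara qualifies under the Oria–Velara agreement and K-452 is covered: preferential rate Free applies instead.
Duty = ¥254,948.88 × 0% = ¥0.00.
Line 2 (T-899, Serena, 1,279 units, ¥44,675.47):
Base rate for T-899 is 21.5%.
Additional duty on T-899 from Serena: +3.9%. Applied ad valorem rate: 21.5% + 3.9% = 25.4%.
Duty = ¥44,675.47 × 25.4% = ¥11,347.57.
Line 3 (V-184, Serena, 3,987 units, ¥886,429.71):
Base rate for V-184 is 21.5%.
V-184 has an FTA preferential rate, but origin Serena is not Velara; base rate stands.
Additional duty on V-184 from Serena: +53.4%. Applied ad valorem rate: 21.5% + 53.4% = 74.9%.
Duty = ¥886,429.71 × 74.9% = ¥663,935.85.
Total = ¥0.00 + ¥11,347.57 + ¥663,935.85 = ¥675,283.42.

¥675,283.42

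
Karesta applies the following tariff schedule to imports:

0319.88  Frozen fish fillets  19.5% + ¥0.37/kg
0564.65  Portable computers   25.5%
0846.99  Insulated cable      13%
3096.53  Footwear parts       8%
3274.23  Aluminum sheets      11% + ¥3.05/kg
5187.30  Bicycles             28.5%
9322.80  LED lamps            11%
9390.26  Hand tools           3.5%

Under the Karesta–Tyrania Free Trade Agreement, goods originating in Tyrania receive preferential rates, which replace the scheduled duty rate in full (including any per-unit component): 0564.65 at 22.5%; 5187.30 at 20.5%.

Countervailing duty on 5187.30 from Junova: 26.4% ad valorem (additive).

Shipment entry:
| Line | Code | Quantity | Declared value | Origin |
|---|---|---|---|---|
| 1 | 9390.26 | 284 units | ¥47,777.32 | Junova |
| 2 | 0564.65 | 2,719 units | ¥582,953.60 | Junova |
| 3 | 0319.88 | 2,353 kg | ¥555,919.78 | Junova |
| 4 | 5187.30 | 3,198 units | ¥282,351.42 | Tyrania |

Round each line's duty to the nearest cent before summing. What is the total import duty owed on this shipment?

Line 1 (9390.26, Junova, 284 units, ¥47,777.32):
Base rate for 9390.26 is 3.5%.
Duty = ¥47,777.32 × 3.5% = ¥1,672.21.
Line 2 (0564.65, Junova, 2,719 units, ¥582,953.60):
Base rate for 0564.65 is 25.5%.
0564.65 has an FTA preferential rate, but origin Junova is not Tyrania; base rate stands.
Duty = ¥582,953.60 × 25.5% = ¥148,653.17.
Line 3 (0319.88, Junova, 2,353 kg, ¥555,919.78):
Base rate for 0319.88 is 19.5% + ¥0.37/kg.
Duty = ¥555,919.78 × 19.5% + 2,353 × ¥0.37 = ¥109,274.97.
Line 4 (5187.30, Tyrania, 3,198 units, ¥282,351.42):
Base rate for 5187.30 is 28.5%.
Origin Tyrania qualifies under the Karesta–Tyrania agreement and 5187.30 is covered: preferential rate 20.5% applies instead.
The additional-duty order on 5187.30 targets Junova, not Tyrania; it does not apply.
Duty = ¥282,351.42 × 20.5% = ¥57,882.04.
Total = ¥1,672.21 + ¥148,653.17 + ¥109,274.97 + ¥57,882.04 = ¥317,482.39.

¥317,482.39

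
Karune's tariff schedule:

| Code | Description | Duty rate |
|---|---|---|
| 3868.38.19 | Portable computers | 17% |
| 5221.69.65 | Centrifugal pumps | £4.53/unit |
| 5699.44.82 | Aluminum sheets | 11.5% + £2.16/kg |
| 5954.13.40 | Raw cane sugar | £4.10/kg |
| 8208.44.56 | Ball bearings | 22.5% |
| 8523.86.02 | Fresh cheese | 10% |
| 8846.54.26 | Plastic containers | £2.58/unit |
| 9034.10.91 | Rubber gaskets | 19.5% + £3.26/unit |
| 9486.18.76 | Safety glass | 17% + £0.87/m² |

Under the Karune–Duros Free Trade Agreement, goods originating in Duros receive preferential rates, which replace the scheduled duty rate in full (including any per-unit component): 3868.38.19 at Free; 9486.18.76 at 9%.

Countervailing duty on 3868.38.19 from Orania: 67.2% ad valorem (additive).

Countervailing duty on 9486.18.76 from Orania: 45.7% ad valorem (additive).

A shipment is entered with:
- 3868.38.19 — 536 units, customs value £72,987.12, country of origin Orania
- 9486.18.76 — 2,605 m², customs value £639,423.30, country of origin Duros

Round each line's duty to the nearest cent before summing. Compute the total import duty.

£119,003.26

Line 1 (3868.38.19, Orania, 536 units, £72,987.12):
Base rate for 3868.38.19 is 17%.
3868.38.19 has an FTA preferential rate, but origin Orania is not Duros; base rate stands.
Additional duty on 3868.38.19 from Orania: +67.2%. Applied ad valorem rate: 17% + 67.2% = 84.2%.
Duty = £72,987.12 × 84.2% = £61,455.16.
Line 2 (9486.18.76, Duros, 2,605 m², £639,423.30):
Base rate for 9486.18.76 is 17% + £0.87/m².
Origin Duros qualifies under the Karune–Duros agreement and 9486.18.76 is covered: preferential rate 9% applies instead.
The additional-duty order on 9486.18.76 targets Orania, not Duros; it does not apply.
Duty = £639,423.30 × 9% = £57,548.10.
Total = £61,455.16 + £57,548.10 = £119,003.26.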